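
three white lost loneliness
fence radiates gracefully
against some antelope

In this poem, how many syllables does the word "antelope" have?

"antelope" has 3 syllables.

3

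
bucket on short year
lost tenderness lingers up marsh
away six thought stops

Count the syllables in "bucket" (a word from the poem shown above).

2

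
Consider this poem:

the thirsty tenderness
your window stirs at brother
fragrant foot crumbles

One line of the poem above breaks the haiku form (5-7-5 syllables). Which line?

Line 1

Line 1: "the thirsty tenderness": 1+2+3 = 6 (expected 5)
Line 2: "your window stirs at brother": 1+2+1+1+2 = 7 ✓
Line 3: "fragrant foot crumbles": 2+1+2 = 5 ✓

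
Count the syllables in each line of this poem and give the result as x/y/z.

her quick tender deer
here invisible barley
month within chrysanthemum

5/7/7

Line 1: her(1) + quick(1) + tender(2) + deer(1) = 5
Line 2: here(1) + invisible(4) + barley(2) = 7
Line 3: month(1) + within(2) + chrysanthemum(4) = 7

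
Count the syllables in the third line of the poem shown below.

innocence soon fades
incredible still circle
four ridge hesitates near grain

7

The third line: four (1), ridge (1), hesitates (3), near (1), grain (1) → 7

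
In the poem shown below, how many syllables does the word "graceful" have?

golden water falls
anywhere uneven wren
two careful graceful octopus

"graceful" has 2 syllables.

2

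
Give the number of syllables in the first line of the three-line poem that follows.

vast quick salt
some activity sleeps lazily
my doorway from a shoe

3

The first line: vast (1), quick (1), salt (1) → 3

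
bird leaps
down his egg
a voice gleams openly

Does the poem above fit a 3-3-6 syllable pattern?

No

Line 1: bird (1), leaps (1) → 2 (expected 3)
Line 2: down (1), his (1), egg (1) → 3 ✓
Line 3: a (1), voice (1), gleams (1), openly (3) → 6 ✓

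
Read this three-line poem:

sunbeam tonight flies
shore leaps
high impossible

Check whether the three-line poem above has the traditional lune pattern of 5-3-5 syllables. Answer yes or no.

No

Line 1: sunbeam(2) + tonight(2) + flies(1) = 5 ✓
Line 2: shore(1) + leaps(1) = 2 (expected 3)
Line 3: high(1) + impossible(4) = 5 ✓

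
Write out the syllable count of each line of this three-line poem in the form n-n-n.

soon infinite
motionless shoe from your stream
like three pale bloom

4-7-4

Line 1: soon(1) + infinite(3) = 4
Line 2: motionless(3) + shoe(1) + from(1) + your(1) + stream(1) = 7
Line 3: like(1) + three(1) + pale(1) + bloom(1) = 4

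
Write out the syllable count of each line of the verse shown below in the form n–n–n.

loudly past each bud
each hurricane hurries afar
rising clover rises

Line 1: loudly(2) + past(1) + each(1) + bud(1) = 5
Line 2: each(1) + hurricane(3) + hurries(2) + afar(2) = 8
Line 3: rising(2) + clover(2) + rises(2) = 6

5–8–6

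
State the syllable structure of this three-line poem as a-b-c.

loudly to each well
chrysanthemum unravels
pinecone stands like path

Line 1: "loudly to each well": 2+1+1+1 = 5
Line 2: "chrysanthemum unravels": 4+3 = 7
Line 3: "pinecone stands like path": 2+1+1+1 = 5

5-7-5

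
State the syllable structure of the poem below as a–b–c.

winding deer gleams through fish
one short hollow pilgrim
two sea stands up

6–6–4

Line 1: winding(2) + deer(1) + gleams(1) + through(1) + fish(1) = 6
Line 2: one(1) + short(1) + hollow(2) + pilgrim(2) = 6
Line 3: two(1) + sea(1) + stands(1) + up(1) = 4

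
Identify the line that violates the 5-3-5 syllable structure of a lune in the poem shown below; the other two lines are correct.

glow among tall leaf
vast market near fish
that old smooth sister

The second line

Line 1: glow(1) + among(2) + tall(1) + leaf(1) = 5 ✓
Line 2: vast(1) + market(2) + near(1) + fish(1) = 5 (expected 3)
Line 3: that(1) + old(1) + smooth(1) + sister(2) = 5 ✓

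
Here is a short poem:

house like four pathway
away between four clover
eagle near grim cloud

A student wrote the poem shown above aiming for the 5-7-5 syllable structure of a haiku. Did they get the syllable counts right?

Line 1: house (1), like (1), four (1), pathway (2) → 5 ✓
Line 2: away (2), between (2), four (1), clover (2) → 7 ✓
Line 3: eagle (2), near (1), grim (1), cloud (1) → 5 ✓

Yes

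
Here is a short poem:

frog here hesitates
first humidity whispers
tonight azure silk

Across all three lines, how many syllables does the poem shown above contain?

17

Line 1: frog (1), here (1), hesitates (3) → 5
Line 2: first (1), humidity (4), whispers (2) → 7
Line 3: tonight (2), azure (2), silk (1) → 5
Total: 5 + 7 + 5 = 17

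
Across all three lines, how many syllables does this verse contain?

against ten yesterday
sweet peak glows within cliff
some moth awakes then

Line 1: against(2) + ten(1) + yesterday(3) = 6
Line 2: sweet(1) + peak(1) + glows(1) + within(2) + cliff(1) = 6
Line 3: some(1) + moth(1) + awakes(2) + then(1) = 5
Total: 6 + 6 + 5 = 17

17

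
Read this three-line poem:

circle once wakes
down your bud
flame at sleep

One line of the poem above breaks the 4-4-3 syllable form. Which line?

Line 1: circle(2) + once(1) + wakes(1) = 4 ✓
Line 2: down(1) + your(1) + bud(1) = 3 (expected 4)
Line 3: flame(1) + at(1) + sleep(1) = 3 ✓

Line 2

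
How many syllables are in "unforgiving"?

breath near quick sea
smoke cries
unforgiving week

"unforgiving" has 4 syllables.

4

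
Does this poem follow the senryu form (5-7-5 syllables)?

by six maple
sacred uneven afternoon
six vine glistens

Line 1: by(1) + six(1) + maple(2) = 4 (expected 5)
Line 2: sacred(2) + uneven(3) + afternoon(3) = 8 (expected 7)
Line 3: six(1) + vine(1) + glistens(2) = 4 (expected 5)

No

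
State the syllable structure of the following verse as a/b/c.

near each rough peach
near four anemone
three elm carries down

Line 1: "near each rough peach": 1+1+1+1 = 4
Line 2: "near four anemone": 1+1+4 = 6
Line 3: "three elm carries down": 1+1+2+1 = 5

4/6/5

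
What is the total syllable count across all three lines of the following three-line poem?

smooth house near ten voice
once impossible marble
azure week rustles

17

Line 1: "smooth house near ten voice": 1+1+1+1+1 = 5
Line 2: "once impossible marble": 1+4+2 = 7
Line 3: "azure week rustles": 2+1+2 = 5
Total: 5 + 7 + 5 = 17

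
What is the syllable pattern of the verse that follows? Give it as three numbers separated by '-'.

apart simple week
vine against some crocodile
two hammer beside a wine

5-7-7

Line 1: "apart simple week": 2+2+1 = 5
Line 2: "vine against some crocodile": 1+2+1+3 = 7
Line 3: "two hammer beside a wine": 1+2+2+1+1 = 7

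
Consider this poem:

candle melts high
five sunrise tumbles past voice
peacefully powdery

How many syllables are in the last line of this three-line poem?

The last line: peacefully(3) + powdery(3) = 6

6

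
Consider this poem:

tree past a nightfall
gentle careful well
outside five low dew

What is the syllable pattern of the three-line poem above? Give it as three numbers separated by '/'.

5/5/5

Line 1: tree(1) + past(1) + a(1) + nightfall(2) = 5
Line 2: gentle(2) + careful(2) + well(1) = 5
Line 3: outside(2) + five(1) + low(1) + dew(1) = 5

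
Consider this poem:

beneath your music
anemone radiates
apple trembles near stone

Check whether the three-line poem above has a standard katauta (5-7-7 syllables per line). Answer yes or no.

Line 1: beneath(2) + your(1) + music(2) = 5 ✓
Line 2: anemone(4) + radiates(3) = 7 ✓
Line 3: apple(2) + trembles(2) + near(1) + stone(1) = 6 (expected 7)

No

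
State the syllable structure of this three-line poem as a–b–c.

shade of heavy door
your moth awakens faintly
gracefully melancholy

5–7–7

Line 1: shade(1) + of(1) + heavy(2) + door(1) = 5
Line 2: your(1) + moth(1) + awakens(3) + faintly(2) = 7
Line 3: gracefully(3) + melancholy(4) = 7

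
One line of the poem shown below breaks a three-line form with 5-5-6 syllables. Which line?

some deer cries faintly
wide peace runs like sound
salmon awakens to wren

The third line

Line 1: some (1), deer (1), cries (1), faintly (2) → 5 ✓
Line 2: wide (1), peace (1), runs (1), like (1), sound (1) → 5 ✓
Line 3: salmon (2), awakens (3), to (1), wren (1) → 7 (expected 6)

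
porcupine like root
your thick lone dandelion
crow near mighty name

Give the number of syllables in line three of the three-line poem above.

5

Line three: crow (1), near (1), mighty (2), name (1) → 5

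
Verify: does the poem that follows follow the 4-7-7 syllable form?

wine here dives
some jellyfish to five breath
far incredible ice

No

Line 1: wine (1), here (1), dives (1) → 3 (expected 4)
Line 2: some (1), jellyfish (3), to (1), five (1), breath (1) → 7 ✓
Line 3: far (1), incredible (4), ice (1) → 6 (expected 7)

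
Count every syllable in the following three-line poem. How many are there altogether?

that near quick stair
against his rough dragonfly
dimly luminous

16

Line 1: that (1), near (1), quick (1), stair (1) → 4
Line 2: against (2), his (1), rough (1), dragonfly (3) → 7
Line 3: dimly (2), luminous (3) → 5
Total: 4 + 7 + 5 = 16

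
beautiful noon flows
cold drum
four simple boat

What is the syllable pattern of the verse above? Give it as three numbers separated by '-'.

5-2-4

Line 1: beautiful(3) + noon(1) + flows(1) = 5
Line 2: cold(1) + drum(1) = 2
Line 3: four(1) + simple(2) + boat(1) = 4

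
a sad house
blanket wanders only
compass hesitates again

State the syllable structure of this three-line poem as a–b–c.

Line 1: a (1), sad (1), house (1) → 3
Line 2: blanket (2), wanders (2), only (2) → 6
Line 3: compass (2), hesitates (3), again (2) → 7

3–6–7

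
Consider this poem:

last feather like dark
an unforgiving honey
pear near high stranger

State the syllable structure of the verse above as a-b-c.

5-7-5

Line 1: last (1), feather (2), like (1), dark (1) → 5
Line 2: an (1), unforgiving (4), honey (2) → 7
Line 3: pear (1), near (1), high (1), stranger (2) → 5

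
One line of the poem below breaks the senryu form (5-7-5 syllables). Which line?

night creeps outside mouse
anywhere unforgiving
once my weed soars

Line 1: night(1) + creeps(1) + outside(2) + mouse(1) = 5 ✓
Line 2: anywhere(3) + unforgiving(4) = 7 ✓
Line 3: once(1) + my(1) + weed(1) + soars(1) = 4 (expected 5)

Line 3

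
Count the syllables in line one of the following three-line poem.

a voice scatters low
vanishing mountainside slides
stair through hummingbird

Line one: "a voice scatters low": 1+1+2+1 = 5

5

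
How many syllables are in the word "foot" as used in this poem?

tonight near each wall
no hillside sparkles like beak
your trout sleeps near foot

1

"foot" has 1 syllable.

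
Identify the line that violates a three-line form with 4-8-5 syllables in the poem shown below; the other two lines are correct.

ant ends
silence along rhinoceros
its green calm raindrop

Line 1: ant(1) + ends(1) = 2 (expected 4)
Line 2: silence(2) + along(2) + rhinoceros(4) = 8 ✓
Line 3: its(1) + green(1) + calm(1) + raindrop(2) = 5 ✓

Line 1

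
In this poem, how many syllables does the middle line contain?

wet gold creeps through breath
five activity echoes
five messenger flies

7

The middle line: five (1), activity (4), echoes (2) → 7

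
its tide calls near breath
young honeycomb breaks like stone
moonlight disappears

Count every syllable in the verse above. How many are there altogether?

17

Line 1: its (1), tide (1), calls (1), near (1), breath (1) → 5
Line 2: young (1), honeycomb (3), breaks (1), like (1), stone (1) → 7
Line 3: moonlight (2), disappears (3) → 5
Total: 5 + 7 + 5 = 17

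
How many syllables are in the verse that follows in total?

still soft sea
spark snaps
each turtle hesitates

Line 1: still (1), soft (1), sea (1) → 3
Line 2: spark (1), snaps (1) → 2
Line 3: each (1), turtle (2), hesitates (3) → 6
Total: 3 + 2 + 6 = 11

11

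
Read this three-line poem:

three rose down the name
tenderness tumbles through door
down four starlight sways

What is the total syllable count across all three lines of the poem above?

17

Line 1: "three rose down the name": 1+1+1+1+1 = 5
Line 2: "tenderness tumbles through door": 3+2+1+1 = 7
Line 3: "down four starlight sways": 1+1+2+1 = 5
Total: 5 + 7 + 5 = 17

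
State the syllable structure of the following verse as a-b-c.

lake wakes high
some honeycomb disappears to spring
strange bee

3-9-2

Line 1: lake (1), wakes (1), high (1) → 3
Line 2: some (1), honeycomb (3), disappears (3), to (1), spring (1) → 9
Line 3: strange (1), bee (1) → 2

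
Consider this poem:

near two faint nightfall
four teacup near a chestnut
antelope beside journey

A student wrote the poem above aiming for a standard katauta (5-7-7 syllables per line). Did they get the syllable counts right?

Yes

Line 1: near (1), two (1), faint (1), nightfall (2) → 5 ✓
Line 2: four (1), teacup (2), near (1), a (1), chestnut (2) → 7 ✓
Line 3: antelope (3), beside (2), journey (2) → 7 ✓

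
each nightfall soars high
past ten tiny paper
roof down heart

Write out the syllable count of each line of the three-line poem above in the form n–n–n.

Line 1: each(1) + nightfall(2) + soars(1) + high(1) = 5
Line 2: past(1) + ten(1) + tiny(2) + paper(2) = 6
Line 3: roof(1) + down(1) + heart(1) = 3

5–6–3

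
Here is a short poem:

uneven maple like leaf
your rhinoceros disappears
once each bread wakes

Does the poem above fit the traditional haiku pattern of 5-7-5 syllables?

No

Line 1: uneven (3), maple (2), like (1), leaf (1) → 7 (expected 5)
Line 2: your (1), rhinoceros (4), disappears (3) → 8 (expected 7)
Line 3: once (1), each (1), bread (1), wakes (1) → 4 (expected 5)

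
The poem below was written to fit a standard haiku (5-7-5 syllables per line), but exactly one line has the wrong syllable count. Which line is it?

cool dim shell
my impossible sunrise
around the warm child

Line 1

Line 1: cool (1), dim (1), shell (1) → 3 (expected 5)
Line 2: my (1), impossible (4), sunrise (2) → 7 ✓
Line 3: around (2), the (1), warm (1), child (1) → 5 ✓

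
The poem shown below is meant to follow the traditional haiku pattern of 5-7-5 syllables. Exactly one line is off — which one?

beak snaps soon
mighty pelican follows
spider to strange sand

Line 1

Line 1: beak (1), snaps (1), soon (1) → 3 (expected 5)
Line 2: mighty (2), pelican (3), follows (2) → 7 ✓
Line 3: spider (2), to (1), strange (1), sand (1) → 5 ✓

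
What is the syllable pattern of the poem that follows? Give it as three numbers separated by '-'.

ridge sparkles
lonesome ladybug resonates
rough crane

3-8-2

Line 1: "ridge sparkles": 1+2 = 3
Line 2: "lonesome ladybug resonates": 2+3+3 = 8
Line 3: "rough crane": 1+1 = 2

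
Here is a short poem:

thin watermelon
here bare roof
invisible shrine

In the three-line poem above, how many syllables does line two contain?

Line two: "here bare roof": 1+1+1 = 3

3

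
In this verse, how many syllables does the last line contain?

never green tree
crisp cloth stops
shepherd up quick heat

5

The last line: shepherd(2) + up(1) + quick(1) + heat(1) = 5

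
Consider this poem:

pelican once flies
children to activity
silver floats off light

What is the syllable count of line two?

Line two: children (2), to (1), activity (4) → 7

7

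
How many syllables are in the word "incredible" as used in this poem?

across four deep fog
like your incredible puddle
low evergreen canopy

"incredible" has 4 syllables.

4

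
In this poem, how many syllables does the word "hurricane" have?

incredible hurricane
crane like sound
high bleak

"hurricane" has 3 syllables.

3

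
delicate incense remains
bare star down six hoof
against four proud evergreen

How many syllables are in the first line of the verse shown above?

The first line: "delicate incense remains": 3+2+2 = 7

7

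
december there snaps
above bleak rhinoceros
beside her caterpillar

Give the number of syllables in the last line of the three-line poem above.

7

The last line: "beside her caterpillar": 2+1+4 = 7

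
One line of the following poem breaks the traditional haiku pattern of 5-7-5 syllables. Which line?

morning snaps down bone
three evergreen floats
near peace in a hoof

The second line

Line 1: "morning snaps down bone": 2+1+1+1 = 5 ✓
Line 2: "three evergreen floats": 1+3+1 = 5 (expected 7)
Line 3: "near peace in a hoof": 1+1+1+1+1 = 5 ✓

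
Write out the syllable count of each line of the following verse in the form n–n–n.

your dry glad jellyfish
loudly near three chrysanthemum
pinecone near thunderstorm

Line 1: your(1) + dry(1) + glad(1) + jellyfish(3) = 6
Line 2: loudly(2) + near(1) + three(1) + chrysanthemum(4) = 8
Line 3: pinecone(2) + near(1) + thunderstorm(3) = 6

6–8–6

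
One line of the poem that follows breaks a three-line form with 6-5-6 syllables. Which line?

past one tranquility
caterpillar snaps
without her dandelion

Line 1: "past one tranquility": 1+1+4 = 6 ✓
Line 2: "caterpillar snaps": 4+1 = 5 ✓
Line 3: "without her dandelion": 2+1+4 = 7 (expected 6)

The third line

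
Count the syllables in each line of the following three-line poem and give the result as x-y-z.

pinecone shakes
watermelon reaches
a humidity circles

3-6-7

Line 1: "pinecone shakes": 2+1 = 3
Line 2: "watermelon reaches": 4+2 = 6
Line 3: "a humidity circles": 1+4+2 = 7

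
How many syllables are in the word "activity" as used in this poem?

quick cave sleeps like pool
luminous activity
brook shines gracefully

"activity" has 4 syllables.

4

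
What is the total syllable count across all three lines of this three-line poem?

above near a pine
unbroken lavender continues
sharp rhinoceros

19

Line 1: above (2), near (1), a (1), pine (1) → 5
Line 2: unbroken (3), lavender (3), continues (3) → 9
Line 3: sharp (1), rhinoceros (4) → 5
Total: 5 + 9 + 5 = 19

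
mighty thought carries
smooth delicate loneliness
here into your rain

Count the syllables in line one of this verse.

Line one: "mighty thought carries": 2+1+2 = 5

5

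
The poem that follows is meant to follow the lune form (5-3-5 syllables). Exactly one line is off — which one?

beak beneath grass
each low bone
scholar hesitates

Line 1: beak (1), beneath (2), grass (1) → 4 (expected 5)
Line 2: each (1), low (1), bone (1) → 3 ✓
Line 3: scholar (2), hesitates (3) → 5 ✓

Line 1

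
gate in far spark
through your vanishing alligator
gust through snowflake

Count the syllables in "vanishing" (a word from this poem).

3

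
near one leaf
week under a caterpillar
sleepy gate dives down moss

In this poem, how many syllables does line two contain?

Line two: week (1), under (2), a (1), caterpillar (4) → 8

8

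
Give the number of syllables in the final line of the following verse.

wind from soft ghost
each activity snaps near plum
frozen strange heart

The final line: frozen (2), strange (1), heart (1) → 4

4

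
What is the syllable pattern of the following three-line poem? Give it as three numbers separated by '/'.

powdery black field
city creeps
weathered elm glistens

5/3/5

Line 1: "powdery black field": 3+1+1 = 5
Line 2: "city creeps": 2+1 = 3
Line 3: "weathered elm glistens": 2+1+2 = 5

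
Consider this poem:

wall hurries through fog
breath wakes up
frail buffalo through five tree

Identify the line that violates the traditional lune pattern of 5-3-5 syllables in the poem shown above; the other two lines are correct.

Line 1: wall(1) + hurries(2) + through(1) + fog(1) = 5 ✓
Line 2: breath(1) + wakes(1) + up(1) = 3 ✓
Line 3: frail(1) + buffalo(3) + through(1) + five(1) + tree(1) = 7 (expected 5)

The third line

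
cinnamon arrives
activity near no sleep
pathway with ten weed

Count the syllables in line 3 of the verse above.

5

Line 3: "pathway with ten weed": 2+1+1+1 = 5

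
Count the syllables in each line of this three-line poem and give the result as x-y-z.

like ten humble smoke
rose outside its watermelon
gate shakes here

5-8-3

Line 1: like(1) + ten(1) + humble(2) + smoke(1) = 5
Line 2: rose(1) + outside(2) + its(1) + watermelon(4) = 8
Line 3: gate(1) + shakes(1) + here(1) = 3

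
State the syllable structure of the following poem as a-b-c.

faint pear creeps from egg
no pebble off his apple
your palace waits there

Line 1: "faint pear creeps from egg": 1+1+1+1+1 = 5
Line 2: "no pebble off his apple": 1+2+1+1+2 = 7
Line 3: "your palace waits there": 1+2+1+1 = 5

5-7-5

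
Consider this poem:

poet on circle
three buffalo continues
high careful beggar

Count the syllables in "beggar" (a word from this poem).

2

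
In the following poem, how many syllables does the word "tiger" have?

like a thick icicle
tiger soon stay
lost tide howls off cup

"tiger" has 2 syllables.

2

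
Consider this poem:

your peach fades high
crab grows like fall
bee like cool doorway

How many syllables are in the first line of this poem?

4

The first line: "your peach fades high": 1+1+1+1 = 4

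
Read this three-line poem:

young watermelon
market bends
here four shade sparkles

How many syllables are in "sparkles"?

"sparkles" has 2 syllables.

2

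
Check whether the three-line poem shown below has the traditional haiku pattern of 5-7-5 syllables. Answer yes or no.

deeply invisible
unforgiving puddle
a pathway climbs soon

Line 1: "deeply invisible": 2+4 = 6 (expected 5)
Line 2: "unforgiving puddle": 4+2 = 6 (expected 7)
Line 3: "a pathway climbs soon": 1+2+1+1 = 5 ✓

No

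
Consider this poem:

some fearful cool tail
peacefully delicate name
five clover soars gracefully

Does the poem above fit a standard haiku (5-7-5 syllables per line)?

No

Line 1: some (1), fearful (2), cool (1), tail (1) → 5 ✓
Line 2: peacefully (3), delicate (3), name (1) → 7 ✓
Line 3: five (1), clover (2), soars (1), gracefully (3) → 7 (expected 5)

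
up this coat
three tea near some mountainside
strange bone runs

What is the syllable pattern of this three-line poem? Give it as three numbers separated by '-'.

Line 1: "up this coat": 1+1+1 = 3
Line 2: "three tea near some mountainside": 1+1+1+1+3 = 7
Line 3: "strange bone runs": 1+1+1 = 3

3-7-3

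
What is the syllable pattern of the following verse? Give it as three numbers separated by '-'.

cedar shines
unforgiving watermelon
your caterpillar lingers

3-8-7

Line 1: "cedar shines": 2+1 = 3
Line 2: "unforgiving watermelon": 4+4 = 8
Line 3: "your caterpillar lingers": 1+4+2 = 7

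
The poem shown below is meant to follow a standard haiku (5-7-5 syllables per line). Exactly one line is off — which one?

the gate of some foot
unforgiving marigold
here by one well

The third line

Line 1: the(1) + gate(1) + of(1) + some(1) + foot(1) = 5 ✓
Line 2: unforgiving(4) + marigold(3) = 7 ✓
Line 3: here(1) + by(1) + one(1) + well(1) = 4 (expected 5)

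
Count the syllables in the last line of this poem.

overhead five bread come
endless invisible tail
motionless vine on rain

6

The last line: motionless(3) + vine(1) + on(1) + rain(1) = 6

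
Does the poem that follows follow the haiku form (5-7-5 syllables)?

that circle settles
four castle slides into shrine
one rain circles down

Yes

Line 1: that (1), circle (2), settles (2) → 5 ✓
Line 2: four (1), castle (2), slides (1), into (2), shrine (1) → 7 ✓
Line 3: one (1), rain (1), circles (2), down (1) → 5 ✓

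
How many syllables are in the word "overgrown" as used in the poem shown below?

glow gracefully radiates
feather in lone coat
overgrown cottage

3

"overgrown" has 3 syllables.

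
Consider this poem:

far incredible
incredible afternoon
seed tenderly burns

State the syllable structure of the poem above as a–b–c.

5–7–5

Line 1: "far incredible": 1+4 = 5
Line 2: "incredible afternoon": 4+3 = 7
Line 3: "seed tenderly burns": 1+3+1 = 5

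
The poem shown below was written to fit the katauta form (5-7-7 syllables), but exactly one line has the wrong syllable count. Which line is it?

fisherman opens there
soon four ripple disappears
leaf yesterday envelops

The first line

Line 1: "fisherman opens there": 3+2+1 = 6 (expected 5)
Line 2: "soon four ripple disappears": 1+1+2+3 = 7 ✓
Line 3: "leaf yesterday envelops": 1+3+3 = 7 ✓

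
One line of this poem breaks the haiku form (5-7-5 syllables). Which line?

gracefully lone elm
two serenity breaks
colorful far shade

Line 2

Line 1: "gracefully lone elm": 3+1+1 = 5 ✓
Line 2: "two serenity breaks": 1+4+1 = 6 (expected 7)
Line 3: "colorful far shade": 3+1+1 = 5 ✓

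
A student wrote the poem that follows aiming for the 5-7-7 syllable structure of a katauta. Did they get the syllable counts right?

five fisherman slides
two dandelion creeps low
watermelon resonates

Line 1: five (1), fisherman (3), slides (1) → 5 ✓
Line 2: two (1), dandelion (4), creeps (1), low (1) → 7 ✓
Line 3: watermelon (4), resonates (3) → 7 ✓

Yes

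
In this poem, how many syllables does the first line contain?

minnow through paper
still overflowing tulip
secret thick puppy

The first line: minnow(2) + through(1) + paper(2) = 5

5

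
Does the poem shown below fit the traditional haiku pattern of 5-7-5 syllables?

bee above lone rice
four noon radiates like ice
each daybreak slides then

Line 1: bee (1), above (2), lone (1), rice (1) → 5 ✓
Line 2: four (1), noon (1), radiates (3), like (1), ice (1) → 7 ✓
Line 3: each (1), daybreak (2), slides (1), then (1) → 5 ✓

Yes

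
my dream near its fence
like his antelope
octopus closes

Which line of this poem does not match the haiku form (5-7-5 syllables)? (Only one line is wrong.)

Line 1: my(1) + dream(1) + near(1) + its(1) + fence(1) = 5 ✓
Line 2: like(1) + his(1) + antelope(3) = 5 (expected 7)
Line 3: octopus(3) + closes(2) = 5 ✓

The second line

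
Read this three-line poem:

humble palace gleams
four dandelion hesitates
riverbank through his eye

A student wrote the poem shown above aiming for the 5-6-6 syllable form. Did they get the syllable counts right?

No

Line 1: "humble palace gleams": 2+2+1 = 5 ✓
Line 2: "four dandelion hesitates": 1+4+3 = 8 (expected 6)
Line 3: "riverbank through his eye": 3+1+1+1 = 6 ✓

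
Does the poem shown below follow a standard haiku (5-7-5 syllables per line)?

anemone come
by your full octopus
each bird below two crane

No

Line 1: anemone (4), come (1) → 5 ✓
Line 2: by (1), your (1), full (1), octopus (3) → 6 (expected 7)
Line 3: each (1), bird (1), below (2), two (1), crane (1) → 6 (expected 5)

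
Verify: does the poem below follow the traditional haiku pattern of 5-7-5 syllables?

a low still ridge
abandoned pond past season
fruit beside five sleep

Line 1: a(1) + low(1) + still(1) + ridge(1) = 4 (expected 5)
Line 2: abandoned(3) + pond(1) + past(1) + season(2) = 7 ✓
Line 3: fruit(1) + beside(2) + five(1) + sleep(1) = 5 ✓

No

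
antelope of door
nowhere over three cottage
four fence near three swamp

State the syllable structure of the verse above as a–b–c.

5–7–5

Line 1: antelope (3), of (1), door (1) → 5
Line 2: nowhere (2), over (2), three (1), cottage (2) → 7
Line 3: four (1), fence (1), near (1), three (1), swamp (1) → 5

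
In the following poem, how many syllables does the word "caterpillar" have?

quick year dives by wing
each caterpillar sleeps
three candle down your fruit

"caterpillar" has 4 syllables.

4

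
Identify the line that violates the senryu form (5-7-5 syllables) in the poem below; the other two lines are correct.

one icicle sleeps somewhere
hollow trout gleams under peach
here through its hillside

Line 1: one(1) + icicle(3) + sleeps(1) + somewhere(2) = 7 (expected 5)
Line 2: hollow(2) + trout(1) + gleams(1) + under(2) + peach(1) = 7 ✓
Line 3: here(1) + through(1) + its(1) + hillside(2) = 5 ✓

Line 1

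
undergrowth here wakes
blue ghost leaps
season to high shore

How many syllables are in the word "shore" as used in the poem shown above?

1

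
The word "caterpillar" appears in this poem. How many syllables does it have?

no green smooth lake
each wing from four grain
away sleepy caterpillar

4

"caterpillar" has 4 syllables.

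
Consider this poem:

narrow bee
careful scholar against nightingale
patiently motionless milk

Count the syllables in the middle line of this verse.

The middle line: careful (2), scholar (2), against (2), nightingale (3) → 9

9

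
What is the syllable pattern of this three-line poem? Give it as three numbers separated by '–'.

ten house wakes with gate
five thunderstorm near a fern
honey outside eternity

Line 1: "ten house wakes with gate": 1+1+1+1+1 = 5
Line 2: "five thunderstorm near a fern": 1+3+1+1+1 = 7
Line 3: "honey outside eternity": 2+2+4 = 8

5–7–8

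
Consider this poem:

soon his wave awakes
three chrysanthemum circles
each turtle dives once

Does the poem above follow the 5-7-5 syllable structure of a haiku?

Yes

Line 1: soon(1) + his(1) + wave(1) + awakes(2) = 5 ✓
Line 2: three(1) + chrysanthemum(4) + circles(2) = 7 ✓
Line 3: each(1) + turtle(2) + dives(1) + once(1) = 5 ✓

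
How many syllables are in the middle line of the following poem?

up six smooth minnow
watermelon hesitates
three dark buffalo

7

The middle line: watermelon (4), hesitates (3) → 7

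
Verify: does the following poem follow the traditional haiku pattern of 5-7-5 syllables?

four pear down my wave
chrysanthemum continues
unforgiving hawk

Yes

Line 1: "four pear down my wave": 1+1+1+1+1 = 5 ✓
Line 2: "chrysanthemum continues": 4+3 = 7 ✓
Line 3: "unforgiving hawk": 4+1 = 5 ✓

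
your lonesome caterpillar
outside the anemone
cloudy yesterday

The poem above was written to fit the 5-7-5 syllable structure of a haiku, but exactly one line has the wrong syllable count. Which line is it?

Line 1: "your lonesome caterpillar": 1+2+4 = 7 (expected 5)
Line 2: "outside the anemone": 2+1+4 = 7 ✓
Line 3: "cloudy yesterday": 2+3 = 5 ✓

The first line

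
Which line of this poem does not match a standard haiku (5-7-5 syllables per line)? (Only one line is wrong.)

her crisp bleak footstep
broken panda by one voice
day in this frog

Line 1: her (1), crisp (1), bleak (1), footstep (2) → 5 ✓
Line 2: broken (2), panda (2), by (1), one (1), voice (1) → 7 ✓
Line 3: day (1), in (1), this (1), frog (1) → 4 (expected 5)

The third line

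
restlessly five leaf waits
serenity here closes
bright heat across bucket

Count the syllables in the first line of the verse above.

6

The first line: "restlessly five leaf waits": 3+1+1+1 = 6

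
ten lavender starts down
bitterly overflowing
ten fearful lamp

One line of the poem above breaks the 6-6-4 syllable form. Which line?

Line 1: ten(1) + lavender(3) + starts(1) + down(1) = 6 ✓
Line 2: bitterly(3) + overflowing(4) = 7 (expected 6)
Line 3: ten(1) + fearful(2) + lamp(1) = 4 ✓

Line 2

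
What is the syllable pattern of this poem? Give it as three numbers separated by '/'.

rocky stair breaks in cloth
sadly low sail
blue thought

Line 1: rocky (2), stair (1), breaks (1), in (1), cloth (1) → 6
Line 2: sadly (2), low (1), sail (1) → 4
Line 3: blue (1), thought (1) → 2

6/4/2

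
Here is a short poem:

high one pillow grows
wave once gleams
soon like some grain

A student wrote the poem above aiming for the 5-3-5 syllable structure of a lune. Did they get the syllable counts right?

No

Line 1: high(1) + one(1) + pillow(2) + grows(1) = 5 ✓
Line 2: wave(1) + once(1) + gleams(1) = 3 ✓
Line 3: soon(1) + like(1) + some(1) + grain(1) = 4 (expected 5)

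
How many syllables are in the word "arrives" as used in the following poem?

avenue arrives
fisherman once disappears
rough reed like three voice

2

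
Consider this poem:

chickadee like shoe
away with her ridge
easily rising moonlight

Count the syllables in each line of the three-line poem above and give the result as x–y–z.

5–5–7

Line 1: chickadee (3), like (1), shoe (1) → 5
Line 2: away (2), with (1), her (1), ridge (1) → 5
Line 3: easily (3), rising (2), moonlight (2) → 7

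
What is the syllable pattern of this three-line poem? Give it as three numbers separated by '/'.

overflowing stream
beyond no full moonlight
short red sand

Line 1: "overflowing stream": 4+1 = 5
Line 2: "beyond no full moonlight": 2+1+1+2 = 6
Line 3: "short red sand": 1+1+1 = 3

5/6/3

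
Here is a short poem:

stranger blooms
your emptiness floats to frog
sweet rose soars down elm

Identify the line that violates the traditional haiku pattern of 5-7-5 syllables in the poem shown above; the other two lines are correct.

Line 1: stranger(2) + blooms(1) = 3 (expected 5)
Line 2: your(1) + emptiness(3) + floats(1) + to(1) + frog(1) = 7 ✓
Line 3: sweet(1) + rose(1) + soars(1) + down(1) + elm(1) = 5 ✓

The first line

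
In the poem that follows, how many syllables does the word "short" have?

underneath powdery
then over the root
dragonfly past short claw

1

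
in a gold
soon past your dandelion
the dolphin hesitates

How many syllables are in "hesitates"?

3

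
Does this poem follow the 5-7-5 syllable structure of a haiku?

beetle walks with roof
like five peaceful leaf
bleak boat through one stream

Line 1: "beetle walks with roof": 2+1+1+1 = 5 ✓
Line 2: "like five peaceful leaf": 1+1+2+1 = 5 (expected 7)
Line 3: "bleak boat through one stream": 1+1+1+1+1 = 5 ✓

No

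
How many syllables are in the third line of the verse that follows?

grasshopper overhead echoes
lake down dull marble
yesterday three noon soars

The third line: "yesterday three noon soars": 3+1+1+1 = 6

6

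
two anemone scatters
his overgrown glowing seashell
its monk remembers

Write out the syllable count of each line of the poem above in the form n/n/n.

7/8/5

Line 1: two(1) + anemone(4) + scatters(2) = 7
Line 2: his(1) + overgrown(3) + glowing(2) + seashell(2) = 8
Line 3: its(1) + monk(1) + remembers(3) = 5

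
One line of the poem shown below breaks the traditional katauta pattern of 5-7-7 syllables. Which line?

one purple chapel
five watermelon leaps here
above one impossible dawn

The third line

Line 1: one (1), purple (2), chapel (2) → 5 ✓
Line 2: five (1), watermelon (4), leaps (1), here (1) → 7 ✓
Line 3: above (2), one (1), impossible (4), dawn (1) → 8 (expected 7)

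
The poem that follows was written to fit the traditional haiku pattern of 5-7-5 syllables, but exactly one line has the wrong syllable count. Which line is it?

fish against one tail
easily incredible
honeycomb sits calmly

Line 3

Line 1: "fish against one tail": 1+2+1+1 = 5 ✓
Line 2: "easily incredible": 3+4 = 7 ✓
Line 3: "honeycomb sits calmly": 3+1+2 = 6 (expected 5)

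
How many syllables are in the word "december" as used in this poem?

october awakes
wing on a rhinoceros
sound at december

3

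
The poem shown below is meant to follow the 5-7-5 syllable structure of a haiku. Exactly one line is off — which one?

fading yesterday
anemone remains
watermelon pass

Line 2

Line 1: fading (2), yesterday (3) → 5 ✓
Line 2: anemone (4), remains (2) → 6 (expected 7)
Line 3: watermelon (4), pass (1) → 5 ✓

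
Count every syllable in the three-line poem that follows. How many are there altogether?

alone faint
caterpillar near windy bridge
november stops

15

Line 1: "alone faint": 2+1 = 3
Line 2: "caterpillar near windy bridge": 4+1+2+1 = 8
Line 3: "november stops": 3+1 = 4
Total: 3 + 8 + 4 = 15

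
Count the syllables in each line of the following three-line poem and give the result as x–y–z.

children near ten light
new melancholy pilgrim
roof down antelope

5–7–5

Line 1: children (2), near (1), ten (1), light (1) → 5
Line 2: new (1), melancholy (4), pilgrim (2) → 7
Line 3: roof (1), down (1), antelope (3) → 5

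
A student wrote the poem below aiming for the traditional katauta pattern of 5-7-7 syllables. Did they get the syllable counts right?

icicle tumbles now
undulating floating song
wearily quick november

Line 1: icicle(3) + tumbles(2) + now(1) = 6 (expected 5)
Line 2: undulating(4) + floating(2) + song(1) = 7 ✓
Line 3: wearily(3) + quick(1) + november(3) = 7 ✓

No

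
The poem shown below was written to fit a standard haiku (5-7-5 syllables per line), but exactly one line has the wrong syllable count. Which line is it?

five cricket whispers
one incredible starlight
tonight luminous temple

Line 1: five (1), cricket (2), whispers (2) → 5 ✓
Line 2: one (1), incredible (4), starlight (2) → 7 ✓
Line 3: tonight (2), luminous (3), temple (2) → 7 (expected 5)

The third line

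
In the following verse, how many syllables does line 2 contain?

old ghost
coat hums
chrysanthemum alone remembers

2

Line 2: coat(1) + hums(1) = 2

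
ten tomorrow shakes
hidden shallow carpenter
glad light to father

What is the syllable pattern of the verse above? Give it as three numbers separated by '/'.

Line 1: "ten tomorrow shakes": 1+3+1 = 5
Line 2: "hidden shallow carpenter": 2+2+3 = 7
Line 3: "glad light to father": 1+1+1+2 = 5

5/7/5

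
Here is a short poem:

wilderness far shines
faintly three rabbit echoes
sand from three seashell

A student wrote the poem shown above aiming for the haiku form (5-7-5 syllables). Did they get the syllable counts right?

Line 1: wilderness(3) + far(1) + shines(1) = 5 ✓
Line 2: faintly(2) + three(1) + rabbit(2) + echoes(2) = 7 ✓
Line 3: sand(1) + from(1) + three(1) + seashell(2) = 5 ✓

Yes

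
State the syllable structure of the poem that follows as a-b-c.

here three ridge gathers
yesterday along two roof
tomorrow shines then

5-7-5

Line 1: here (1), three (1), ridge (1), gathers (2) → 5
Line 2: yesterday (3), along (2), two (1), roof (1) → 7
Line 3: tomorrow (3), shines (1), then (1) → 5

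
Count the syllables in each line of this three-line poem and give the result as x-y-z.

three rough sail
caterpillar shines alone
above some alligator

3-7-7

Line 1: three(1) + rough(1) + sail(1) = 3
Line 2: caterpillar(4) + shines(1) + alone(2) = 7
Line 3: above(2) + some(1) + alligator(4) = 7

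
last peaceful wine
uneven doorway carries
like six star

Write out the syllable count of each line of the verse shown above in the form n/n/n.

Line 1: last(1) + peaceful(2) + wine(1) = 4
Line 2: uneven(3) + doorway(2) + carries(2) = 7
Line 3: like(1) + six(1) + star(1) = 3

4/7/3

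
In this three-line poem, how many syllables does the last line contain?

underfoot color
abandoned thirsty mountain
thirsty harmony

5

The last line: thirsty (2), harmony (3) → 5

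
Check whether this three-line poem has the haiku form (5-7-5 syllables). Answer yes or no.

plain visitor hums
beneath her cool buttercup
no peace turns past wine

Yes

Line 1: plain (1), visitor (3), hums (1) → 5 ✓
Line 2: beneath (2), her (1), cool (1), buttercup (3) → 7 ✓
Line 3: no (1), peace (1), turns (1), past (1), wine (1) → 5 ✓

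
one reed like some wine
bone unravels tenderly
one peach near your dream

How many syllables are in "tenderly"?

3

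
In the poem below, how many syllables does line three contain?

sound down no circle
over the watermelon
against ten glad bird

Line three: "against ten glad bird": 2+1+1+1 = 5

5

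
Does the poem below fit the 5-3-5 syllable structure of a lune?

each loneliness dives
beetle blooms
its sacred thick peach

Yes

Line 1: each(1) + loneliness(3) + dives(1) = 5 ✓
Line 2: beetle(2) + blooms(1) = 3 ✓
Line 3: its(1) + sacred(2) + thick(1) + peach(1) = 5 ✓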